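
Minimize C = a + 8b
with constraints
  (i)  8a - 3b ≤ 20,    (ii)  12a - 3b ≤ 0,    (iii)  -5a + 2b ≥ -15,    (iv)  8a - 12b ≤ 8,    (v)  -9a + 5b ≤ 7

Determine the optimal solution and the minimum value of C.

Feasible corners and C = a + 8b:
  (-1/5, -4/5) → C = -33/5
  (7/11, 28/11) → C = 21
  (-31/17, -32/17) → C = -287/17

a = -31/17, b = -32/17, minimum C = -287/17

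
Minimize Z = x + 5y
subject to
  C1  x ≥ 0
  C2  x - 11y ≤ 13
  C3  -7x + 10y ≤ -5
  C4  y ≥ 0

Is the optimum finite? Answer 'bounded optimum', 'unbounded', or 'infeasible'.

bounded optimum

Corner points and Z = x + 5y:
  (13, 0) → Z = 13
  (5/7, 0) → Z = 5/7
The feasible region has finitely many vertices and no improving ray; the minimum is 5/7 at (5/7, 0).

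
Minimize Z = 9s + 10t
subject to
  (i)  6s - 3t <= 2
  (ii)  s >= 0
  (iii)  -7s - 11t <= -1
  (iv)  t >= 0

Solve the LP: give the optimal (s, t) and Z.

Vertices and Z = 9s + 10t:
  (1/3, 0) → Z = 3
  (0, 1/11) → Z = 10/11
  (1/7, 0) → Z = 9/7
The feasible region is unbounded (it extends along (0, 1), (1, 2)), but Z strictly increases along every unbounded feasible direction, so there is no improving ray and the minimum is attained at a vertex.

The optimum lies where s = 0 and -7s - 11t = -1.
Solving simultaneously gives s = 0, t = 1/11.

s = 0, t = 1/11, minimum Z = 10/11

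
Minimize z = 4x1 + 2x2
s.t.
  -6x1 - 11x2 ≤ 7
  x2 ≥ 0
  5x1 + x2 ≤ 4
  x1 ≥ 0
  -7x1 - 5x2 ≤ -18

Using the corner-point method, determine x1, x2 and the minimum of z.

Extreme points and z = 4x1 + 2x2:
  (0, 4) → z = 8
  (1/9, 31/9) → z = 22/3
  (0, 18/5) → z = 36/5

The optimum lies where x1 = 0 and -7x1 - 5x2 = -18.
Solving simultaneously gives x1 = 0, x2 = 18/5.

x1 = 0, x2 = 18/5, minimum z = 36/5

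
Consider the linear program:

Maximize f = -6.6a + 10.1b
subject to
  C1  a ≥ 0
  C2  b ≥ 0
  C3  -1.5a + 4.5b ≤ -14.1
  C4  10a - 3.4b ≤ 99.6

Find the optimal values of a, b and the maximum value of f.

Vertices and f = -6.6a + 10.1b:
  (47/5, 0) → f = -1551/25
  (249/25, 0) → f = -8217/125
  (953/95, 4/19) → f = -30439/475

a = 9.4, b = 0, maximum f = -62.04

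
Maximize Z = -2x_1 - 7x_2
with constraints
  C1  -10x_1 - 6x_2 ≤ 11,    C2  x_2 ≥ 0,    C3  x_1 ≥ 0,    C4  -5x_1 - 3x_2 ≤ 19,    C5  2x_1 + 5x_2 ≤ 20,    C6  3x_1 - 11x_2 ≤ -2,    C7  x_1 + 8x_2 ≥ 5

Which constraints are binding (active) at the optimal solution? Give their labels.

Extreme points and Z = -2x_1 - 7x_2:
  (0, 4) → Z = -28
  (0, 5/8) → Z = -35/8
  (210/37, 64/37) → Z = -868/37
  (39/35, 17/35) → Z = -197/35

The maximum is at (0, 5/8). Substituting into each constraint, equality holds for C3 and C7; the remaining constraints have slack.

C3 and C7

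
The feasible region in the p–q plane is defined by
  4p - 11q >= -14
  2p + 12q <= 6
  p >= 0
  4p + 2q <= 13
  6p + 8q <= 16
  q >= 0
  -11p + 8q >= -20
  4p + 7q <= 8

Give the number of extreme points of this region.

Intersecting each pair of boundary lines and keeping only the points that satisfy every inequality leaves:
  (0, 1/2)
  (27/17, 4/17)
  (0, 0)
  (20/11, 0)
  (204/109, 8/109)

5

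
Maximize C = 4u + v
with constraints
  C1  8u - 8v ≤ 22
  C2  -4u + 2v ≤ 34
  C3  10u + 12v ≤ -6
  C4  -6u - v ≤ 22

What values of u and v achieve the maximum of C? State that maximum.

u = 27/22, v = -67/44, maximum C = 149/44

Extreme points and C = 4u + v:
  (27/22, -67/44) → C = 149/44
  (-11/4, -11/2) → C = -33/2
  (-129/31, 92/31) → C = -424/31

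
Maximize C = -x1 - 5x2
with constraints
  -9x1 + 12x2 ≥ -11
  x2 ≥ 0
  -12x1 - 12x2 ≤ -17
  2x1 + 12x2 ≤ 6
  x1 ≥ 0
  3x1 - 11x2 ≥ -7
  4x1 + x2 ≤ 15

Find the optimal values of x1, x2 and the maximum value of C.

Vertices and C = -x1 - 5x2:
  (4/3, 1/12) → C = -7/4
  (17/11, 8/33) → C = -91/33
  (11/10, 19/60) → C = -161/60

The binding constraints are -9x1 + 12x2 = -11 and -12x1 - 12x2 = -17.
Solving simultaneously gives x1 = 4/3, x2 = 1/12.

x1 = 4/3, x2 = 1/12, maximum C = -7/4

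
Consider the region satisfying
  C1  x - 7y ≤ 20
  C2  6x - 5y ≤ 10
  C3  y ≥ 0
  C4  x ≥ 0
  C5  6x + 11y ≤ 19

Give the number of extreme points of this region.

4

The feasible vertices (each the meet of two boundaries and inside every other half-plane) are:
  (5/3, 0)
  (205/96, 9/16)
  (0, 0)
  (0, 19/11)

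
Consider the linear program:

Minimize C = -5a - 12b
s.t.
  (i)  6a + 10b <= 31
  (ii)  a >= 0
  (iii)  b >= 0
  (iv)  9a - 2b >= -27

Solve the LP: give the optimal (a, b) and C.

a = 0, b = 31/10, minimum C = -186/5

Feasible corners and C = -5a - 12b:
  (0, 31/10) → C = -186/5
  (31/6, 0) → C = -155/6
  (0, 0) → C = 0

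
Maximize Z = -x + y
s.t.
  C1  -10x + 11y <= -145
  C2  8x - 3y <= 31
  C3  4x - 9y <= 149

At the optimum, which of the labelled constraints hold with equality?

Corner points and Z = -x + y:
  (-47/29, -425/29) → Z = -378/29
  (-167/23, -455/23) → Z = -288/23
  (-14/5, -89/5) → Z = -15

The maximum is at (-167/23, -455/23). Substituting into each constraint, equality holds for C1 and C3; the remaining constraints have slack.

C1 and C3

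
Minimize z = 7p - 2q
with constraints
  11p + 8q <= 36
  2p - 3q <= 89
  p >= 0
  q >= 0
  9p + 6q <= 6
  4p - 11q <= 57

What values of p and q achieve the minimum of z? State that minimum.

Vertices and z = 7p - 2q:
  (0, 0) → z = 0
  (0, 1) → z = -2
  (2/3, 0) → z = 14/3

The optimum lies where p = 0 and 9p + 6q = 6.
Solving simultaneously gives p = 0, q = 1.

p = 0, q = 1, minimum z = -2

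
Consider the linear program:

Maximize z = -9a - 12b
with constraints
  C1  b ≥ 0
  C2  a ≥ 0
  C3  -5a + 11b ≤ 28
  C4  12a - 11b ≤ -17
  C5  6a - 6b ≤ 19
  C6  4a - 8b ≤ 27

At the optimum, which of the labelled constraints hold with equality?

Extreme points and z = -9a - 12b:
  (0, 28/11) → z = -336/11
  (0, 17/11) → z = -204/11
  (11/7, 251/77) → z = -4101/77

The maximum is at (0, 17/11). Substituting into each constraint, equality holds for C2 and C4; the remaining constraints have slack.

C2 and C4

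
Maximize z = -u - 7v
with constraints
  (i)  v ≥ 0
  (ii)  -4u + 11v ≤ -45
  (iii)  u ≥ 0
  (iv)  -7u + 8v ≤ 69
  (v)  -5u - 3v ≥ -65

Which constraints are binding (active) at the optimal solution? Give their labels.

Extreme points and z = -u - 7v:
  (45/4, 0) → z = -45/4
  (13, 0) → z = -13
  (850/67, 35/67) → z = -1095/67

The maximum is at (45/4, 0). Substituting into each constraint, equality holds for (i) and (ii); the remaining constraints have slack.

(i) and (ii)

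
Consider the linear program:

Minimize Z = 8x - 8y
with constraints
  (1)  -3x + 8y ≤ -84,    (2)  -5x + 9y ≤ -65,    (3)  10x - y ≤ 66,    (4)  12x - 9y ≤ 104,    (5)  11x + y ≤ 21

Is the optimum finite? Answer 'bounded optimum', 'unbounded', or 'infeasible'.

From the feasible point (-236/13, -225/13), moving in the direction (-9, -5) keeps every constraint satisfied while Z decreases without bound.

unbounded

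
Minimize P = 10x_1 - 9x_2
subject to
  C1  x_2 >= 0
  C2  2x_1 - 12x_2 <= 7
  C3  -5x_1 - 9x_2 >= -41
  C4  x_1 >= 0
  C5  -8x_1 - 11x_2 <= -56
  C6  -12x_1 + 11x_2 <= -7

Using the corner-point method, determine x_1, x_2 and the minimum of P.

x_1 = 63/20, x_2 = 14/5, minimum P = 63/10

Corner points and P = 10x_1 - 9x_2:
  (185/26, 47/78) → P = 1709/26
  (749/118, 28/59) → P = 3493/59
  (514/163, 457/163) → P = 1027/163
  (63/20, 14/5) → P = 63/10

The optimum lies where -8x_1 - 11x_2 = -56 and -12x_1 + 11x_2 = -7.
Solving simultaneously gives x_1 = 63/20, x_2 = 14/5.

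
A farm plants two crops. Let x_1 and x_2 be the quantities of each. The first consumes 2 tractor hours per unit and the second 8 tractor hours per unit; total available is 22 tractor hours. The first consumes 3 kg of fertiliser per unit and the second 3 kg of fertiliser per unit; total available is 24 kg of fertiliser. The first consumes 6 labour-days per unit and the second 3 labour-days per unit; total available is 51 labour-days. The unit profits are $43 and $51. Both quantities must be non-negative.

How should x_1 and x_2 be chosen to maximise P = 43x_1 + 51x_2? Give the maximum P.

The binding constraints are 2x_1 + 8x_2 = 22 and 3x_1 + 3x_2 = 24.
Solving simultaneously gives x_1 = 7, x_2 = 1.

x_1 = 7, x_2 = 1, maximum P = 352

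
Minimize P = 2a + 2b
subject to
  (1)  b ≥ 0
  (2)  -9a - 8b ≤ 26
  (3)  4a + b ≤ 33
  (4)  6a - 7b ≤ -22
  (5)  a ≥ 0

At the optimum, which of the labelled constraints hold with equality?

Extreme points and P = 2a + 2b:
  (209/34, 143/17) → P = 495/17
  (0, 33) → P = 66
  (0, 22/7) → P = 44/7

The minimum is at (0, 22/7). Substituting into each constraint, equality holds for (4) and (5); the remaining constraints have slack.

(4) and (5)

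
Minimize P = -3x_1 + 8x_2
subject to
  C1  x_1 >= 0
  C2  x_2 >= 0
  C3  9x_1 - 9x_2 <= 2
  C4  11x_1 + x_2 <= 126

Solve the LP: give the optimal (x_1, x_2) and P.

x_1 = 2/9, x_2 = 0, minimum P = -2/3

Feasible corners and P = -3x_1 + 8x_2:
  (0, 0) → P = 0
  (0, 126) → P = 1008
  (2/9, 0) → P = -2/3
  (284/27, 278/27) → P = 1372/27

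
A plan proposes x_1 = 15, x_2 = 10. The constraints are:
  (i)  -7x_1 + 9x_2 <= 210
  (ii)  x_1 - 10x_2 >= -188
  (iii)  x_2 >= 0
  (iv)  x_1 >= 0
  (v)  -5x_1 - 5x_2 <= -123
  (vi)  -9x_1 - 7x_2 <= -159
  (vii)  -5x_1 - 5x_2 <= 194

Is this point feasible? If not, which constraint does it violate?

(i): -15 ≤ 210 ✓
(ii): -85 ≥ -188 ✓
(iii): 10 ≥ 0 ✓
(iv): 15 ≥ 0 ✓
(v): -125 ≤ -123 ✓
(vi): -205 ≤ -159 ✓
(vii): -125 ≤ 194 ✓

feasible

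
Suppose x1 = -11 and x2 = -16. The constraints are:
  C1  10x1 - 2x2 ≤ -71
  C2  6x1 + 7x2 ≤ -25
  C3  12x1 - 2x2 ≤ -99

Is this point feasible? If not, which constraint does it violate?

C1: -78 ≤ -71 ✓
C2: -178 ≤ -25 ✓
C3: -100 ≤ -99 ✓

feasible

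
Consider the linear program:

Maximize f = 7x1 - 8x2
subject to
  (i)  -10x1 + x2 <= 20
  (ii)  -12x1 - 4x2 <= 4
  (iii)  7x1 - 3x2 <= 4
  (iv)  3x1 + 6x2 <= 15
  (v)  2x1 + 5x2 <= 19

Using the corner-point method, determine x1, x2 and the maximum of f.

Vertices and f = 7x1 - 8x2:
  (1/16, -19/16) → f = 159/16
  (-7/5, 16/5) → f = -177/5
  (23/17, 31/17) → f = -87/17

The optimum lies where -12x1 - 4x2 = 4 and 7x1 - 3x2 = 4.
Solving simultaneously gives x1 = 1/16, x2 = -19/16.

x1 = 1/16, x2 = -19/16, maximum f = 159/16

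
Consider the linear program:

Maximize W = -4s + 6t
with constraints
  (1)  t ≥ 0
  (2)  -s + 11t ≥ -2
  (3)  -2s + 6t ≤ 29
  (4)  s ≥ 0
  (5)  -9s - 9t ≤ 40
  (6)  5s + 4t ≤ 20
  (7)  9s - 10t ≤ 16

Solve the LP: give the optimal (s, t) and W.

s = 0, t = 29/6, maximum W = 29

Extreme points and W = -4s + 6t:
  (0, 0) → W = 0
  (16/9, 0) → W = -64/9
  (0, 29/6) → W = 29
  (2/19, 185/38) → W = 547/19
  (132/43, 50/43) → W = -228/43

The optimum lies where -2s + 6t = 29 and s = 0.
Solving simultaneously gives s = 0, t = 29/6.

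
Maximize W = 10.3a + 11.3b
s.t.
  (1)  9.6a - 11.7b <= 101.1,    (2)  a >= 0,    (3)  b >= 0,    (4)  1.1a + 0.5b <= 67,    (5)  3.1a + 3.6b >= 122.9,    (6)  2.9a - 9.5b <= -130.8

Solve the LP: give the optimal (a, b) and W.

Corner points and W = 10.3a + 11.3b:
  (27815/589, 17733/589) → W = 2434387/2945
  (83027/1909, 51629/1909) → W = 7192929/9545
  (0, 134) → W = 7571/5
  (0, 1229/36) → W = 138877/360
  (69667/3989, 76189/3989) → W = 7892529/19945

At the optimal vertex, a = 0 and 1.1a + 0.5b = 67.
Solving simultaneously gives a = 0, b = 134.

a = 0, b = 134, maximum W = 1514.2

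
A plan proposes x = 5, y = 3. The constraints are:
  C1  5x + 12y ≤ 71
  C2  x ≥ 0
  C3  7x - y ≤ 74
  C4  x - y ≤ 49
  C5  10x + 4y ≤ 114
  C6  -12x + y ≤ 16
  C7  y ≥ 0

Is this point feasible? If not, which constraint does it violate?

C1: 61 ≤ 71 ✓
C2: 5 ≥ 0 ✓
C3: 32 ≤ 74 ✓
C4: 2 ≤ 49 ✓
C5: 62 ≤ 114 ✓
C6: -57 ≤ 16 ✓
C7: 3 ≥ 0 ✓

feasible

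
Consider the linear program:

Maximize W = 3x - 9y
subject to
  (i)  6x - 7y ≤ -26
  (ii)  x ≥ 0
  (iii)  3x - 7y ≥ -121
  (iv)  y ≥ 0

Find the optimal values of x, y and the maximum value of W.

x = 0, y = 26/7, maximum W = -234/7

Vertices and W = 3x - 9y:
  (0, 26/7) → W = -234/7
  (95/3, 216/7) → W = -1279/7
  (0, 121/7) → W = -1089/7

At the optimal vertex, 6x - 7y = -26 and x = 0.
Solving simultaneously gives x = 0, y = 26/7.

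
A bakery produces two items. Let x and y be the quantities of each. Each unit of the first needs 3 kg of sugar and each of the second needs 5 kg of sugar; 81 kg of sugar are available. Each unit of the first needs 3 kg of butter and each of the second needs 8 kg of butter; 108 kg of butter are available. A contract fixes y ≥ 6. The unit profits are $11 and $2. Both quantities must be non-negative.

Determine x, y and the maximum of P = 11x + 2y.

x = 17, y = 6, maximum P = 199

Feasible corners and P = 11x + 2y:
  (0, 27/2) → P = 27
  (0, 6) → P = 12
  (12, 9) → P = 150
  (17, 6) → P = 199

The optimum lies where 3x + 5y = 81 and y = 6.
Solving simultaneously gives x = 17, y = 6.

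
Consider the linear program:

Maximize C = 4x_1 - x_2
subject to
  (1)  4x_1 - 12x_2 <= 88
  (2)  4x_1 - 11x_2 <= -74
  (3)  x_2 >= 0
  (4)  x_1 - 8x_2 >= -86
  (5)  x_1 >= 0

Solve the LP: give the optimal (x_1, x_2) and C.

x_1 = 118/7, x_2 = 90/7, maximum C = 382/7

Corner points and C = 4x_1 - x_2:
  (118/7, 90/7) → C = 382/7
  (0, 74/11) → C = -74/11
  (0, 43/4) → C = -43/4

The optimum lies where 4x_1 - 11x_2 = -74 and x_1 - 8x_2 = -86.
Solving simultaneously gives x_1 = 118/7, x_2 = 90/7.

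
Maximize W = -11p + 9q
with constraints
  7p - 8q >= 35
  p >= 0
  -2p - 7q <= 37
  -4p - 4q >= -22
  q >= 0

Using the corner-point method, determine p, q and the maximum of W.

p = 5, q = 0, maximum W = -55

Corner points and W = -11p + 9q:
  (79/15, 7/30) → W = -335/6
  (5, 0) → W = -55
  (11/2, 0) → W = -121/2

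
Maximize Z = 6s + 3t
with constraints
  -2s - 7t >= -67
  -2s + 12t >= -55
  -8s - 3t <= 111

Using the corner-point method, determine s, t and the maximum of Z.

Corner points and Z = 6s + 3t:
  (1189/38, 12/19) → Z = 3603/19
  (-489/25, 379/25) → Z = -1797/25
  (-389/34, -331/51) → Z = -1498/17

s = 1189/38, t = 12/19, maximum Z = 3603/19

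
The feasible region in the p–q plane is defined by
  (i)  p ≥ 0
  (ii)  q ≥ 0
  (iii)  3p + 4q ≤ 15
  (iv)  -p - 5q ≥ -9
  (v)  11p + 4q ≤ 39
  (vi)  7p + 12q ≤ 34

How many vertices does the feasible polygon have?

The feasible vertices (each the meet of two boundaries and inside every other half-plane) are:
  (0, 0)
  (0, 9/5)
  (39/11, 0)
  (62/23, 29/23)
  (83/26, 101/104)

5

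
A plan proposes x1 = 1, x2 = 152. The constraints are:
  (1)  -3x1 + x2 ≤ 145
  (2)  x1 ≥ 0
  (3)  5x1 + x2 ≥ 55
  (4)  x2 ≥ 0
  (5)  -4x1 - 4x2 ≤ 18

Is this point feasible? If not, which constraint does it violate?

not feasible — violates (1)

Constraint (1): -3x1 + x2 = 149, which is not ≤ 145. All other constraints are satisfied.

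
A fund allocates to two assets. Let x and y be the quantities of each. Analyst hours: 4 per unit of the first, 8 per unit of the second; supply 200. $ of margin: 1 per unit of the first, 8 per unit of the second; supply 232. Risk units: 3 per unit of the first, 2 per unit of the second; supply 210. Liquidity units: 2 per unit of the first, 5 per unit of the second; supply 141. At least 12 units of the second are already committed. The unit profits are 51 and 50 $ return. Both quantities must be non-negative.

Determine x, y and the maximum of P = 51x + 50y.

x = 26, y = 12, maximum P = 1926

At the optimal vertex, 4x + 8y = 200 and y = 12.
Solving simultaneously gives x = 26, y = 12.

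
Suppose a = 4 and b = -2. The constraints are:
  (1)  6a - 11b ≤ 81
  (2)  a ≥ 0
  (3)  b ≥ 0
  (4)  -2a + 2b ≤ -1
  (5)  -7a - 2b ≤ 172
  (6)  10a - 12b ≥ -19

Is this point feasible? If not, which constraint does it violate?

not feasible — violates (3)

Constraint (3): b = -2, which is not ≥ 0. All other constraints are satisfied.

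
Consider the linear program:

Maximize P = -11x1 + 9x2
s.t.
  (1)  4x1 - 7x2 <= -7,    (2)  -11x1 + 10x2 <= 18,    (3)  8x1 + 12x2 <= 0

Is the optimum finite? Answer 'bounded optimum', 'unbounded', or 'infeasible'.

Vertices and P = -11x1 + 9x2:
  (-56/37, 5/37) → P = 661/37
  (-21/26, 7/13) → P = 357/26
  (-54/53, 36/53) → P = 918/53
The feasible region has finitely many vertices and no improving ray; the maximum is 661/37 at (-56/37, 5/37).

bounded optimum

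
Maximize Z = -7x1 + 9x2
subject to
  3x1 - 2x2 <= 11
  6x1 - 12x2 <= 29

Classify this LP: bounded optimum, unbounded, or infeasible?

unbounded

From the feasible point (37/12, -7/8), moving in the direction (2, 3) keeps every constraint satisfied while Z increases without bound.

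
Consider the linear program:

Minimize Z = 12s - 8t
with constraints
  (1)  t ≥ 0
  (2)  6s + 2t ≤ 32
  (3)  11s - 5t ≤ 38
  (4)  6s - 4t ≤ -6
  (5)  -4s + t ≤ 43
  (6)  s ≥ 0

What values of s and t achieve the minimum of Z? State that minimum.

Extreme points and Z = 12s - 8t:
  (29/9, 19/3) → Z = -12
  (0, 16) → Z = -128
  (0, 3/2) → Z = -12

The binding constraints are 6s + 2t = 32 and s = 0.
Solving simultaneously gives s = 0, t = 16.

s = 0, t = 16, minimum Z = -128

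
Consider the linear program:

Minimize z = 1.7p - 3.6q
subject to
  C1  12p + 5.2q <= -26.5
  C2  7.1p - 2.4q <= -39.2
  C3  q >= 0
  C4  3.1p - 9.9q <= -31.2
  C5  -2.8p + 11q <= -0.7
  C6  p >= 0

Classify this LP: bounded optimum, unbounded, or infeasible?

The boundaries -2.8p + 11q = -0.7 and p = 0 meet at (0, -7/110), but that point violates 12p + 5.2q ≤ -26.5. Every candidate vertex is excluded by some other constraint, so the feasible region is empty.

infeasible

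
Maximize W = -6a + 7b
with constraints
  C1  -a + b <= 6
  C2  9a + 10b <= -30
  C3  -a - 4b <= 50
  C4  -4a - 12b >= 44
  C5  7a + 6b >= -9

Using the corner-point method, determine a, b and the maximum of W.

a = 45/8, b = -129/16, maximum W = -1443/16

Extreme points and W = -6a + 7b:
  (190/13, -210/13) → W = -2610/13
  (45/8, -129/16) → W = -1443/16
  (12, -31/2) → W = -361/2

The optimum lies where 9a + 10b = -30 and 7a + 6b = -9.
Solving simultaneously gives a = 45/8, b = -129/16.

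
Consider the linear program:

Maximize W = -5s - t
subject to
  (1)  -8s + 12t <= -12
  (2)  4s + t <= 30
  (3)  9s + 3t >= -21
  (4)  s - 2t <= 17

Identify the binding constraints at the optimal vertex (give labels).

Vertices and W = -5s - t:
  (93/14, 24/7) → W = -513/14
  (-18/11, -23/11) → W = 113/11
  (77/9, -38/9) → W = -347/9
  (3/7, -58/7) → W = 43/7

The maximum is at (-18/11, -23/11). Substituting into each constraint, equality holds for (1) and (3); the remaining constraints have slack.

(1) and (3)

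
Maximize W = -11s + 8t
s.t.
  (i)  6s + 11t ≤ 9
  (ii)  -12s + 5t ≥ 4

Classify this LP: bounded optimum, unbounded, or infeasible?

unbounded

From the feasible point (1/162, 22/27), moving in the direction (-11, 6) keeps every constraint satisfied while W increases without bound.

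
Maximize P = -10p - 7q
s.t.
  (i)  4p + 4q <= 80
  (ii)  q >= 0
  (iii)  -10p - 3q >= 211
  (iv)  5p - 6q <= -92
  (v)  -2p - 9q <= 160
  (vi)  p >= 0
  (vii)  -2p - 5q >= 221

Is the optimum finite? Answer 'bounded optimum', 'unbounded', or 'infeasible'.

The boundaries -2p - 9q = 160 and -2p - 5q = 221 meet at (-1189/8, 61/4), but that point violates p ≥ 0. Every candidate vertex is excluded by some other constraint, so the feasible region is empty.

infeasible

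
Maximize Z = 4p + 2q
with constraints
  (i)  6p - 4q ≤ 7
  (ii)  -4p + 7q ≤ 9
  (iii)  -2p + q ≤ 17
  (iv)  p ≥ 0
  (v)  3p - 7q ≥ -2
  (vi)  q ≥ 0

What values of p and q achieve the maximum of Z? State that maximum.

Corner points and Z = 4p + 2q:
  (19/10, 11/10) → Z = 49/5
  (7/6, 0) → Z = 14/3
  (0, 2/7) → Z = 4/7
  (0, 0) → Z = 0

The binding constraints are 6p - 4q = 7 and 3p - 7q = -2.
Solving simultaneously gives p = 19/10, q = 11/10.

p = 19/10, q = 11/10, maximum Z = 49/5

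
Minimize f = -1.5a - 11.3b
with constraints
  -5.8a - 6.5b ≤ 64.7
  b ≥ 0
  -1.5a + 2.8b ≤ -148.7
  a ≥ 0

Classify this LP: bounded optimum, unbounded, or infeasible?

From the feasible point (1487/15, 0), moving in the direction (1, 0) keeps every constraint satisfied while f decreases without bound.

unbounded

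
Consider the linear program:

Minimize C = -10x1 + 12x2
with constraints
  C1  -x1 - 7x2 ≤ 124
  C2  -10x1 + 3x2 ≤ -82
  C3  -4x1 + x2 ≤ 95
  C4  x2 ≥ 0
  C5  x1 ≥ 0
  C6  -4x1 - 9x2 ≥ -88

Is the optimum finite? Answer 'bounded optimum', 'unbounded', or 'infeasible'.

bounded optimum

Extreme points and C = -10x1 + 12x2:
  (41/5, 0) → C = -82
  (167/17, 92/17) → C = -566/17
  (22, 0) → C = -220
The feasible region has finitely many vertices and no improving ray; the minimum is -220 at (22, 0).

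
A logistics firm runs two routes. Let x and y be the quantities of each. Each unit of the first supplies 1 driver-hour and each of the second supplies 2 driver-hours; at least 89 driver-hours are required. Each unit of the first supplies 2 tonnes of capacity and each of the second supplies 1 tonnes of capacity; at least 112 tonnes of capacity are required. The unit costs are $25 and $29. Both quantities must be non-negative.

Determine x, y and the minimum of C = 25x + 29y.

x = 45, y = 22, minimum C = 1763

Vertices and C = 25x + 29y:
  (0, 112) → C = 3248
  (89, 0) → C = 2225
  (45, 22) → C = 1763
The feasible region is unbounded (it extends along (0, 1), (1, 0)), but C strictly increases along every unbounded feasible direction, so there is no improving ray and the minimum is attained at a vertex.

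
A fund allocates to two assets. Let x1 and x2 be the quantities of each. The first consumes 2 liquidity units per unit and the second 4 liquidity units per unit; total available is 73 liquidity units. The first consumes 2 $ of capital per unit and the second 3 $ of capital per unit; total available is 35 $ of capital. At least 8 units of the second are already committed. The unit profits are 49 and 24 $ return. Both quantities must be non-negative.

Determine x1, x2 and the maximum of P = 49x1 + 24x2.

Extreme points and P = 49x1 + 24x2:
  (0, 35/3) → P = 280
  (0, 8) → P = 192
  (11/2, 8) → P = 923/2

At the optimal vertex, 2x1 + 3x2 = 35 and x2 = 8.
Solving simultaneously gives x1 = 11/2, x2 = 8.

x1 = 11/2, x2 = 8, maximum P = 923/2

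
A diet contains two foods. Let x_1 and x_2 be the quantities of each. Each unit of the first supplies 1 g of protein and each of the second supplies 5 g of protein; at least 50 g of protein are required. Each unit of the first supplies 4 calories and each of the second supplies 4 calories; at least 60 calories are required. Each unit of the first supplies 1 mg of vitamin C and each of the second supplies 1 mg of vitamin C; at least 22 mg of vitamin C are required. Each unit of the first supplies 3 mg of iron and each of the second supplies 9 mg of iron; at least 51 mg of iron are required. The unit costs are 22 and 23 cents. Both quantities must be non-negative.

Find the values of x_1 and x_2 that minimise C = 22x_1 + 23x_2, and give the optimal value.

x_1 = 15, x_2 = 7, minimum C = 491

Extreme points and C = 22x_1 + 23x_2:
  (0, 22) → C = 506
  (50, 0) → C = 1100
  (15, 7) → C = 491
The feasible region is unbounded (it extends along (0, 1), (1, 0)), but C strictly increases along every unbounded feasible direction, so there is no improving ray and the minimum is attained at a vertex.

The optimum lies where x_1 + 5x_2 = 50 and x_1 + x_2 = 22.
Solving simultaneously gives x_1 = 15, x_2 = 7.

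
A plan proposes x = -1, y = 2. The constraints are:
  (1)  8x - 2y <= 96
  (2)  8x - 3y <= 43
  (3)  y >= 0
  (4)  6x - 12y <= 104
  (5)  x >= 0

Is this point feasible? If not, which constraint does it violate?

not feasible — violates (5)

Constraint (5): x = -1, which is not ≥ 0. All other constraints are satisfied.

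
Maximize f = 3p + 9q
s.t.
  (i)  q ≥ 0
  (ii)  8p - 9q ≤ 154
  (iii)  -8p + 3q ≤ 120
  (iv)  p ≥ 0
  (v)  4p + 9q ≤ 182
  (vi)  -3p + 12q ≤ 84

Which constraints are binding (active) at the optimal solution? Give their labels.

Feasible corners and f = 3p + 9q:
  (77/4, 0) → f = 231/4
  (0, 0) → f = 0
  (28, 70/9) → f = 154
  (0, 7) → f = 63
  (476/25, 294/25) → f = 4074/25

The maximum is at (476/25, 294/25). Substituting into each constraint, equality holds for (v) and (vi); the remaining constraints have slack.

(v) and (vi)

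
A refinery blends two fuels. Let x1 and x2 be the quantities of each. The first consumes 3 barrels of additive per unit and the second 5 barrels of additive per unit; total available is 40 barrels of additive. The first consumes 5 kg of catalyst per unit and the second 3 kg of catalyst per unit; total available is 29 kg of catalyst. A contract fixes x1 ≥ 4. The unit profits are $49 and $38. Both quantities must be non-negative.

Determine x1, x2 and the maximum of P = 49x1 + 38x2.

Corner points and P = 49x1 + 38x2:
  (29/5, 0) → P = 1421/5
  (4, 0) → P = 196
  (4, 3) → P = 310

The binding constraints are 5x1 + 3x2 = 29 and x1 = 4.
Solving simultaneously gives x1 = 4, x2 = 3.

x1 = 4, x2 = 3, maximum P = 310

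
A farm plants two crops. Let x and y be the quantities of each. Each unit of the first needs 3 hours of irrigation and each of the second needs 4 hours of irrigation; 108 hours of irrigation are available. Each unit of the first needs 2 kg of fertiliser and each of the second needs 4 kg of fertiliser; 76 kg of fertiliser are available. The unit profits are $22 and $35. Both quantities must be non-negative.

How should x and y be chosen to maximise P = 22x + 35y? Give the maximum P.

x = 32, y = 3, maximum P = 809

Corner points and P = 22x + 35y:
  (0, 0) → P = 0
  (0, 19) → P = 665
  (36, 0) → P = 792
  (32, 3) → P = 809

The optimum lies where 3x + 4y = 108 and 2x + 4y = 76.
Solving simultaneously gives x = 32, y = 3.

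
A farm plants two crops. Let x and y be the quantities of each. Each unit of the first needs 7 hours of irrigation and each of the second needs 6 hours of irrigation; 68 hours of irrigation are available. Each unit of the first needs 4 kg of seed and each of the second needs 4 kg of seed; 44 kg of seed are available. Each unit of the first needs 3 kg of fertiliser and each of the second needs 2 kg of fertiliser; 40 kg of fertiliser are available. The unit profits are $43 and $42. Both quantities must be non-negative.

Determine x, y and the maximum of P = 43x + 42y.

Feasible corners and P = 43x + 42y:
  (0, 0) → P = 0
  (0, 11) → P = 462
  (68/7, 0) → P = 2924/7
  (2, 9) → P = 464

The binding constraints are 7x + 6y = 68 and 4x + 4y = 44.
Solving simultaneously gives x = 2, y = 9.

x = 2, y = 9, maximum P = 464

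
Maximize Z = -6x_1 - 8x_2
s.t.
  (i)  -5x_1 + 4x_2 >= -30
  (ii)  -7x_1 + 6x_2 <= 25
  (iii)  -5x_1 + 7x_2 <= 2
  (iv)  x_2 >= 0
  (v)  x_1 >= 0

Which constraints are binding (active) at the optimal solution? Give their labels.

Corner points and Z = -6x_1 - 8x_2:
  (218/15, 32/3) → Z = -2588/15
  (6, 0) → Z = -36
  (0, 2/7) → Z = -16/7
  (0, 0) → Z = 0

The maximum is at (0, 0). Substituting into each constraint, equality holds for (iv) and (v); the remaining constraints have slack.

(iv) and (v)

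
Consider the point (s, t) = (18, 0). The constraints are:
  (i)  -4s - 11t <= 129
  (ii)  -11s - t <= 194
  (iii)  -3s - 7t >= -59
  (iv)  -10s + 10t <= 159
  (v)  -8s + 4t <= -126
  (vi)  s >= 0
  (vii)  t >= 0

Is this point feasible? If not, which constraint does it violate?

feasible

(i): -72 ≤ 129 ✓
(ii): -198 ≤ 194 ✓
(iii): -54 ≥ -59 ✓
(iv): -180 ≤ 159 ✓
(v): -144 ≤ -126 ✓
(vi): 18 ≥ 0 ✓
(vii): 0 ≥ 0 ✓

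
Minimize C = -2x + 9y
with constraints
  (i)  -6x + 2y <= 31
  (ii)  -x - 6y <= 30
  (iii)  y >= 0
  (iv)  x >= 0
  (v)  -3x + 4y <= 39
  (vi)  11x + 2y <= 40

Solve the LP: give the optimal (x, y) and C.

x = 40/11, y = 0, minimum C = -80/11

Feasible corners and C = -2x + 9y:
  (0, 0) → C = 0
  (40/11, 0) → C = -80/11
  (0, 39/4) → C = 351/4
  (41/25, 549/50) → C = 4777/50

At the optimal vertex, y = 0 and 11x + 2y = 40.
Solving simultaneously gives x = 40/11, y = 0.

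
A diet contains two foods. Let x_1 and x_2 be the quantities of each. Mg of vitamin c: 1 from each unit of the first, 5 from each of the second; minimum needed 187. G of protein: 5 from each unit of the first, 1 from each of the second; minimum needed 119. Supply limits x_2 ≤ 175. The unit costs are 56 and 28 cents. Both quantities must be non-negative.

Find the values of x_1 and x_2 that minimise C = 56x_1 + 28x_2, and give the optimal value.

x_1 = 17, x_2 = 34, minimum C = 1904

The feasible region is unbounded (it extends along (1, 0)), but C strictly increases along every unbounded feasible direction, so there is no improving ray and the minimum is attained at a vertex.

The binding constraints are x_1 + 5x_2 = 187 and 5x_1 + x_2 = 119.
Solving simultaneously gives x_1 = 17, x_2 = 34.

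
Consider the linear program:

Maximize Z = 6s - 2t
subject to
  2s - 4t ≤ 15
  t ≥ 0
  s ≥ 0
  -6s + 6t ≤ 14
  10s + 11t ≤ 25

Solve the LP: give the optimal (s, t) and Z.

s = 5/2, t = 0, maximum Z = 15

Corner points and Z = 6s - 2t:
  (0, 0) → Z = 0
  (5/2, 0) → Z = 15
  (0, 25/11) → Z = -50/11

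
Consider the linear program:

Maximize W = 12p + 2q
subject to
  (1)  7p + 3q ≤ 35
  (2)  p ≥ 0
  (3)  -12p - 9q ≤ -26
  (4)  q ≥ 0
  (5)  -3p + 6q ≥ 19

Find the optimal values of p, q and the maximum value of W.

p = 3, q = 14/3, maximum W = 136/3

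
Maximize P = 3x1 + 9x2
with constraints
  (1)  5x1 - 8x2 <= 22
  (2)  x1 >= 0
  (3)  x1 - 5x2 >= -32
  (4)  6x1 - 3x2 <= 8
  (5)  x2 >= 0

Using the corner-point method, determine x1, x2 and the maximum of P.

x1 = 136/27, x2 = 200/27, maximum P = 736/9

Feasible corners and P = 3x1 + 9x2:
  (0, 32/5) → P = 288/5
  (0, 0) → P = 0
  (136/27, 200/27) → P = 736/9
  (4/3, 0) → P = 4

The binding constraints are x1 - 5x2 = -32 and 6x1 - 3x2 = 8.
Solving simultaneously gives x1 = 136/27, x2 = 200/27.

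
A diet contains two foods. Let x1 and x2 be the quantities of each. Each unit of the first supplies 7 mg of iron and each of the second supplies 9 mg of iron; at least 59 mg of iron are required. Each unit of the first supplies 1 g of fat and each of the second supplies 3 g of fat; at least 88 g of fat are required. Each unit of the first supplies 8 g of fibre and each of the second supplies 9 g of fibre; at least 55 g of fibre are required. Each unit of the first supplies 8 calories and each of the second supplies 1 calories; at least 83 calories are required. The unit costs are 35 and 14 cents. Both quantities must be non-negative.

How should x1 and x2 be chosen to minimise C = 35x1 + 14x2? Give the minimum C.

x1 = 7, x2 = 27, minimum C = 623

Feasible corners and C = 35x1 + 14x2:
  (0, 83) → C = 1162
  (88, 0) → C = 3080
  (7, 27) → C = 623
The feasible region is unbounded (it extends along (0, 1), (1, 0)), but C strictly increases along every unbounded feasible direction, so there is no improving ray and the minimum is attained at a vertex.

At the optimal vertex, x1 + 3x2 = 88 and 8x1 + x2 = 83.
Solving simultaneously gives x1 = 7, x2 = 27.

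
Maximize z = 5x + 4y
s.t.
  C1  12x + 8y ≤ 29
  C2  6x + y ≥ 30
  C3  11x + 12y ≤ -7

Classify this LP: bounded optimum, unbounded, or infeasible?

bounded optimum

Feasible corners and z = 5x + 4y:
  (101/14, -403/56) → z = 51/7
  (367/61, -372/61) → z = 347/61
The feasible region has finitely many vertices and no improving ray; the maximum is 51/7 at (101/14, -403/56).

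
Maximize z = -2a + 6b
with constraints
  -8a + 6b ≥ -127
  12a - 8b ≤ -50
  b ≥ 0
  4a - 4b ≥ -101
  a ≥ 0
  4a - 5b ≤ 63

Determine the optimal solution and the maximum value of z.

Vertices and z = -2a + 6b:
  (38, 253/4) → z = 607/2
  (0, 25/4) → z = 75/2
  (0, 101/4) → z = 303/2

The optimum lies where 12a - 8b = -50 and 4a - 4b = -101.
Solving simultaneously gives a = 38, b = 253/4.

a = 38, b = 253/4, maximum z = 607/2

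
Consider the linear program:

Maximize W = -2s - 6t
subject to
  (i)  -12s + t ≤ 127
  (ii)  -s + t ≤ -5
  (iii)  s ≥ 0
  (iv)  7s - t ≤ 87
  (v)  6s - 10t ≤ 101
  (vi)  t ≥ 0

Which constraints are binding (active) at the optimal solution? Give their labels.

(ii) and (vi)

Vertices and W = -2s - 6t:
  (41/3, 26/3) → W = -238/3
  (5, 0) → W = -10
  (87/7, 0) → W = -174/7

The maximum is at (5, 0). Substituting into each constraint, equality holds for (ii) and (vi); the remaining constraints have slack.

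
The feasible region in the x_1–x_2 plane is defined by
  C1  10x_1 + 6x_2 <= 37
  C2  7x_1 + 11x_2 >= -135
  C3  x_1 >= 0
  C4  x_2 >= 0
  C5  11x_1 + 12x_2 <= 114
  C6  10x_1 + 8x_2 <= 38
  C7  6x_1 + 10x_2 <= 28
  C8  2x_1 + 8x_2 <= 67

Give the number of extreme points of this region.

5

Of the 28 pairwise boundary intersections, those satisfying every inequality are:
  (37/10, 0)
  (17/5, 1/2)
  (0, 0)
  (0, 14/5)
  (3, 1)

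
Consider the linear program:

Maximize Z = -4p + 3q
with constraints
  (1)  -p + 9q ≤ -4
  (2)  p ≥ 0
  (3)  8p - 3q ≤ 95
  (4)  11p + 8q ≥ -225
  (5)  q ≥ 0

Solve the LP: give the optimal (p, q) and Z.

Corner points and Z = -4p + 3q:
  (281/23, 21/23) → Z = -1061/23
  (4, 0) → Z = -16
  (95/8, 0) → Z = -95/2

The optimum lies where -p + 9q = -4 and q = 0.
Solving simultaneously gives p = 4, q = 0.

p = 4, q = 0, maximum Z = -16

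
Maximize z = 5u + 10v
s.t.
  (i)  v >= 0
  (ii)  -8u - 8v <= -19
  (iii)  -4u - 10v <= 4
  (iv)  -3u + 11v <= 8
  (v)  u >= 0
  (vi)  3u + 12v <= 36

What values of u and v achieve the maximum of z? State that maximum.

Corner points and z = 5u + 10v:
  (19/8, 0) → z = 95/8
  (12, 0) → z = 60
  (145/112, 121/112) → z = 1935/112
  (100/23, 44/23) → z = 940/23

u = 12, v = 0, maximum z = 60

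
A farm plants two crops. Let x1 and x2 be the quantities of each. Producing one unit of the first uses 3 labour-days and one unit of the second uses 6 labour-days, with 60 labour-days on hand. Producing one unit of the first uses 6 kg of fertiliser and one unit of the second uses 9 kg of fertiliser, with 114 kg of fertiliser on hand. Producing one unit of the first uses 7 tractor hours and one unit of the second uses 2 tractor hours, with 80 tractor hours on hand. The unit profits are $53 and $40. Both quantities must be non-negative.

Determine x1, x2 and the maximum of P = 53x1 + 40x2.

Corner points and P = 53x1 + 40x2:
  (0, 0) → P = 0
  (0, 10) → P = 400
  (80/7, 0) → P = 4240/7
  (10, 5) → P = 730

x1 = 10, x2 = 5, maximum P = 730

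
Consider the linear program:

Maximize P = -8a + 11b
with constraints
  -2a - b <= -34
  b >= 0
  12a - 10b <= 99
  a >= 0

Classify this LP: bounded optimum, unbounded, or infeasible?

unbounded

From the feasible point (439/32, 105/16), moving in the direction (0, 1) keeps every constraint satisfied while P increases without bound.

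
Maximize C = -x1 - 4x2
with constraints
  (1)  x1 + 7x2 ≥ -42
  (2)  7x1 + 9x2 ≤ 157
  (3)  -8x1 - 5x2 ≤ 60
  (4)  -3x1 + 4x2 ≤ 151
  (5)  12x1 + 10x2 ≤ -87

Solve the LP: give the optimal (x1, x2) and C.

The binding constraints are x1 + 7x2 = -42 and -8x1 - 5x2 = 60.
Solving simultaneously gives x1 = -70/17, x2 = -92/17.

x1 = -70/17, x2 = -92/17, maximum C = 438/17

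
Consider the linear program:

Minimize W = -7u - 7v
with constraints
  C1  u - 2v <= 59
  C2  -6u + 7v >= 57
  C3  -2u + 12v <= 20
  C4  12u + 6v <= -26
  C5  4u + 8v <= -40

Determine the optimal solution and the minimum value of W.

Vertices and W = -7u - 7v:
  (-527/5, -411/5) → W = 6566/5
  (-184/19, -3/19) → W = 1309/19
  (-10, 0) → W = 70
The feasible region is unbounded (it extends along (-2, -1), (-6, -1)), but W strictly increases along every unbounded feasible direction, so there is no improving ray and the minimum is attained at a vertex.

The binding constraints are -6u + 7v = 57 and 4u + 8v = -40.
Solving simultaneously gives u = -184/19, v = -3/19.

u = -184/19, v = -3/19, minimum W = 1309/19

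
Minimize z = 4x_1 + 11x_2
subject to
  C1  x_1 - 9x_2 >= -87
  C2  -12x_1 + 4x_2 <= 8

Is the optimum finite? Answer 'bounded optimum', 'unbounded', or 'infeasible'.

unbounded

From the feasible point (69/26, 259/26), moving in the direction (-4, -12) keeps every constraint satisfied while z decreases without bound.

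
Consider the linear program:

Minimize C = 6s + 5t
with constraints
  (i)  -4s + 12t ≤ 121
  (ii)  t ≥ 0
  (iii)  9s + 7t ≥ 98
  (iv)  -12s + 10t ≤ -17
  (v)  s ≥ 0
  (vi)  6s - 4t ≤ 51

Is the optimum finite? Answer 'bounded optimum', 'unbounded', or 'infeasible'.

bounded optimum

Extreme points and C = 6s + 5t:
  (707/52, 190/13) → C = 4021/26
  (137/7, 465/28) → C = 5613/28
  (1099/174, 341/58) → C = 3903/58
  (749/78, 43/26) → C = 1713/26
The feasible region has finitely many vertices and no improving ray; the minimum is 1713/26 at (749/78, 43/26).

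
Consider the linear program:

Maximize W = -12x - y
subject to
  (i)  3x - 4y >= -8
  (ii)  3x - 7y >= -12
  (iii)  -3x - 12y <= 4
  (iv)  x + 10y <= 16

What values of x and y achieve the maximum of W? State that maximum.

Feasible corners and W = -12x - y:
  (-8/9, 4/3) → W = 28/3
  (-7/3, 1/4) → W = 111/4
  (-8/37, 60/37) → W = 36/37
The feasible region is unbounded (it extends along (4, -1), (10, -1)), but W strictly decreases along every unbounded feasible direction, so there is no improving ray and the maximum is attained at a vertex.

x = -7/3, y = 1/4, maximum W = 111/4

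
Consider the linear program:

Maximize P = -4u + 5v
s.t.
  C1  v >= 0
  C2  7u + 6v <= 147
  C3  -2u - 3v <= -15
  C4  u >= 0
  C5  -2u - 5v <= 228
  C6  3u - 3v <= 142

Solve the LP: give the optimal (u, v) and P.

The binding constraints are 7u + 6v = 147 and u = 0.
Solving simultaneously gives u = 0, v = 49/2.

u = 0, v = 49/2, maximum P = 245/2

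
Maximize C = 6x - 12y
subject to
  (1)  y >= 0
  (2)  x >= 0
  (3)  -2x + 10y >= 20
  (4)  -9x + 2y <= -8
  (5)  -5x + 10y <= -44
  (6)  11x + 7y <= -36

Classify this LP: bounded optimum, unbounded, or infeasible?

The boundaries -2x + 10y = 20 and -5x + 10y = -44 meet at (64/3, 94/15), but that point violates 11x + 7y ≤ -36. Every candidate vertex is excluded by some other constraint, so the feasible region is empty.

infeasible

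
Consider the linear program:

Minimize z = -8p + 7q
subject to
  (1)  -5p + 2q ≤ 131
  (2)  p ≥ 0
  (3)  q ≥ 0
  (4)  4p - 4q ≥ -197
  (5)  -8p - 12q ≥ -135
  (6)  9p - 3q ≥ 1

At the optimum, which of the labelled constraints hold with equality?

(3) and (5)

Corner points and z = -8p + 7q:
  (135/8, 0) → z = -135
  (1/9, 0) → z = -8/9
  (139/44, 1207/132) → z = 5113/132

The minimum is at (135/8, 0). Substituting into each constraint, equality holds for (3) and (5); the remaining constraints have slack.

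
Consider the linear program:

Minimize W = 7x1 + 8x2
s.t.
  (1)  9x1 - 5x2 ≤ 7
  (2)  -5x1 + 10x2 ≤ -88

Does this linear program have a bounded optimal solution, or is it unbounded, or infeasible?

unbounded

From the feasible point (-74/13, -757/65), moving in the direction (-5, -9) keeps every constraint satisfied while W decreases without bound.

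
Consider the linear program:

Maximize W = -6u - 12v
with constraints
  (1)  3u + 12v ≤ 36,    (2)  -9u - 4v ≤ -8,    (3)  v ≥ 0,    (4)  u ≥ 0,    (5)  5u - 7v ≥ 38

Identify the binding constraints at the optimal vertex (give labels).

Extreme points and W = -6u - 12v:
  (12, 0) → W = -72
  (236/27, 22/27) → W = -560/9
  (38/5, 0) → W = -228/5

The maximum is at (38/5, 0). Substituting into each constraint, equality holds for (3) and (5); the remaining constraints have slack.

(3) and (5)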